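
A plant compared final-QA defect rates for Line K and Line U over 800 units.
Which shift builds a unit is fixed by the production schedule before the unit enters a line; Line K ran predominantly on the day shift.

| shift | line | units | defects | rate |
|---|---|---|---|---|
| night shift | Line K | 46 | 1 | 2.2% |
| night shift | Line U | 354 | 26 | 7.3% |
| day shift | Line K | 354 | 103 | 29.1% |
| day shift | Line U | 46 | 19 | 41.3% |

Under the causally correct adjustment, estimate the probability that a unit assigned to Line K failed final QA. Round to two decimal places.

The imbalance in shift arose from how units were allocated, not from anything the line did; and shift independently affects the outcome. The pooled gap is confounded — condition on shift.
Standardising Line K to the population shift mix: 0.500·1/46 + 0.500·103/354 = 0.156.

0.16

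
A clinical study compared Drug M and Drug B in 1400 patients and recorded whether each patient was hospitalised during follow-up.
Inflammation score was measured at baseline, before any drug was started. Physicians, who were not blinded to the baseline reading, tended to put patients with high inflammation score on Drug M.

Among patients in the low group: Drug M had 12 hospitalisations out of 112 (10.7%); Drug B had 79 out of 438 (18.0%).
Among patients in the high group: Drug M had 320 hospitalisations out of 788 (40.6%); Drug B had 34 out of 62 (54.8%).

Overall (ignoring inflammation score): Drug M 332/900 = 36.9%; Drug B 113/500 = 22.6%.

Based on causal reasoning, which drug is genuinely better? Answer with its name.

Within every inflammation score level Drug M has the lower rate, yet pooled Drug B does — Simpson's reversal.
Nothing the drug does changes inflammation score; the imbalance is an allocation artefact. With inflammation score also predicting the outcome, the pooled figure is confounded, and the within-stratum comparison is the causal one.
Within each level — low: 10.7% vs 18.0%; high: 40.6% vs 54.8% — Drug M is lower every time.

Drug M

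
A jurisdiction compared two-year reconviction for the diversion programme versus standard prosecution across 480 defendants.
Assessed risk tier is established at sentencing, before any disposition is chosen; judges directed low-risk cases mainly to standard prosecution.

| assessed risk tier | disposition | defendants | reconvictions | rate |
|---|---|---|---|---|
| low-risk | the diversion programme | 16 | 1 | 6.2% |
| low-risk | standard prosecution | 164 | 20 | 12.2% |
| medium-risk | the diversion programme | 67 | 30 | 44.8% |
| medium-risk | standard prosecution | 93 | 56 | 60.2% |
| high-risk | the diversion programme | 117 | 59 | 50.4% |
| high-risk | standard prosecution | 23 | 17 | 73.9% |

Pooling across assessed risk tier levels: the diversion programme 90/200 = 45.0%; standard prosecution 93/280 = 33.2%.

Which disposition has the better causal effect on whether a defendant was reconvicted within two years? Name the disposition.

the diversion programme

Assessed risk tier differs across dispositions for reasons unrelated to any effect of the disposition itself, and it separately predicts the outcome — a classic confounder. We must compare within assessed risk tier levels.
Within each level — low-risk: 6.2% vs 12.2%; medium-risk: 44.8% vs 60.2%; high-risk: 50.4% vs 73.9% — the diversion programme is lower every time.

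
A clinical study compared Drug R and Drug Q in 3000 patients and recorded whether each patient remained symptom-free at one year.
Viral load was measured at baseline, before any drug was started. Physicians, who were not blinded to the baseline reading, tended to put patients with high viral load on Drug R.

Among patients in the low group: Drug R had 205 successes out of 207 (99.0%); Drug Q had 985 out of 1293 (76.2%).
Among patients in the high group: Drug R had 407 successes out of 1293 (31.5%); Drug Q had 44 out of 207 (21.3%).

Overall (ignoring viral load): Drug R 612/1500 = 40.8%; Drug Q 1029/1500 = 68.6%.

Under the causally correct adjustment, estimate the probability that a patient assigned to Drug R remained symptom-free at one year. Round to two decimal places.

0.65

The stratified and pooled comparisons disagree (Drug R wins within each viral load; Drug Q wins overall), so the answer turns on the causal role of viral load.
Viral load differs across drugs for reasons unrelated to any effect of the drug itself, and it separately predicts the outcome — a classic confounder. We must compare within viral load levels.
Standardising Drug R to the population viral load mix: 0.500·205/207 + 0.500·407/1293 = 0.653.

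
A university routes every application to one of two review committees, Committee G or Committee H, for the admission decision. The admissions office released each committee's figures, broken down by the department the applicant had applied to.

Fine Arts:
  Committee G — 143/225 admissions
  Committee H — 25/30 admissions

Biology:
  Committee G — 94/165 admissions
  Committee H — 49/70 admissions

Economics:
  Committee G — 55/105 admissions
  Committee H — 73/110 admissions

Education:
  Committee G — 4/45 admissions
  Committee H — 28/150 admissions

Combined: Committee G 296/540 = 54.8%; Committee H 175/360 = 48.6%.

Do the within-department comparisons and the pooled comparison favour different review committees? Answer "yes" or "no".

Within each department level (Fine Arts 63.6% vs 83.3%; Biology 57.0% vs 70.0%; Economics 52.4% vs 66.4%; Education 8.9% vs 18.7%), Committee H has the higher rate every time. Pooled: 54.8% vs 48.6% — Committee G has the higher rate overall. The two comparisons disagree.

yes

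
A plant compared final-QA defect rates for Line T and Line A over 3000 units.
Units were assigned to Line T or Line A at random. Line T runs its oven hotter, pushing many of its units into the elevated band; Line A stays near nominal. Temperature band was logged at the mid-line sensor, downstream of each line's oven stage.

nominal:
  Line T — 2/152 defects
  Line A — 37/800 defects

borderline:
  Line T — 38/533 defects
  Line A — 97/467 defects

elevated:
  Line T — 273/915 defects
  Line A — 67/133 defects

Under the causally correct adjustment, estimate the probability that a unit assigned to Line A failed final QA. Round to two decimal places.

The stratified and pooled comparisons disagree (Line T wins within each in-process temperature band; Line A wins overall), so the answer turns on the causal role of in-process temperature band.
In-process temperature band here is a post-treatment variable shaped by the line; conditioning on it would introduce bias rather than remove it. The overall comparison is the causal one.
So P(outcome | do(Line A)) is just the pooled rate for Line A: 201/1400 = 0.144.

0.14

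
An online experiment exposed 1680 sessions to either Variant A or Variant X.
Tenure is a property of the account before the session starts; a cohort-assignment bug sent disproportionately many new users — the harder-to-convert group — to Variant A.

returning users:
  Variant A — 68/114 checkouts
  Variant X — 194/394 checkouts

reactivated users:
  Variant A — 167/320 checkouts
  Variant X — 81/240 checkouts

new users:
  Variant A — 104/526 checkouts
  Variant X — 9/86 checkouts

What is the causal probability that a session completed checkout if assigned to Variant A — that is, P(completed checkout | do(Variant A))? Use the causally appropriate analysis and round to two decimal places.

User tenure differs across variants for reasons unrelated to any effect of the variant itself, and it separately predicts the outcome — a classic confounder. We must compare within user tenure levels.
Standardising Variant A to the population user tenure mix: 0.302·68/114 + 0.333·167/320 + 0.364·104/526 = 0.426.

0.43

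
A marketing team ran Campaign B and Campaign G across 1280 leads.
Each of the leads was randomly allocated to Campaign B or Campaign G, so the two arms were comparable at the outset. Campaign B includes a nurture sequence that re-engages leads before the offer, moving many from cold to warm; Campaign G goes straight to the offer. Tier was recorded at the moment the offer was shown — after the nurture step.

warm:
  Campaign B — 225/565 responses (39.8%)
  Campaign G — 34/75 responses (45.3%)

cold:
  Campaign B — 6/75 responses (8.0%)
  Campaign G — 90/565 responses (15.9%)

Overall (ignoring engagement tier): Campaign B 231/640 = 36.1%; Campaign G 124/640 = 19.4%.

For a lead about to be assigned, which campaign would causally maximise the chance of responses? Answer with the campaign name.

Campaign B

Stratifying would compare campaigns among leads the campaigns themselves sorted into engagement tier groups — a form of selection on an intermediate. The unconditioned pooled rates give the total causal effect.
Pooled: Campaign B 36.1% vs Campaign G 19.4%; Campaign B is higher overall.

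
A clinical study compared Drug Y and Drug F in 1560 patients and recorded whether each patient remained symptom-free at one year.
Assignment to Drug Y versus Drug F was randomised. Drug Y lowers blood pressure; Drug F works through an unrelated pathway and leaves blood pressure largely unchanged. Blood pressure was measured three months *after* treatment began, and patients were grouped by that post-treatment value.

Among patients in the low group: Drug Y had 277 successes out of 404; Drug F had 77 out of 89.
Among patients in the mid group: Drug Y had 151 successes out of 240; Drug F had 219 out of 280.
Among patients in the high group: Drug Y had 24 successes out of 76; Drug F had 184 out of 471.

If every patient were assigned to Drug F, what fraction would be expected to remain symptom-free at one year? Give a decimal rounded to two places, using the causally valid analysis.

Blood pressure here is a post-treatment variable shaped by the drug; conditioning on it would introduce bias rather than remove it. The overall comparison is the causal one.
So P(outcome | do(Drug F)) is just the pooled rate for Drug F: 480/840 = 0.571.

0.57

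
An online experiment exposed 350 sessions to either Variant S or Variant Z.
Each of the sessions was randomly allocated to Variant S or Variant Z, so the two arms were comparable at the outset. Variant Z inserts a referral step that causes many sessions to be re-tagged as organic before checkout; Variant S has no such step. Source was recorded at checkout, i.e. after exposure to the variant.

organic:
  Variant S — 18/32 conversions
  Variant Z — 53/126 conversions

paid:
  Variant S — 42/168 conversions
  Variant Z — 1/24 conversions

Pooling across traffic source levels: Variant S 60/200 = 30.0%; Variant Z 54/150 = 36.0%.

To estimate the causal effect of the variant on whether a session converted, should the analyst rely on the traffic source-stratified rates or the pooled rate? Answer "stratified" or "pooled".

Within every traffic source level Variant S has the higher rate, yet pooled Variant Z does — Simpson's reversal.
Stratifying would compare variants among sessions the variants themselves sorted into traffic source groups — a form of selection on an intermediate. The unconditioned pooled rates give the total causal effect.
Pooled: Variant S 30.0% vs Variant Z 36.0%; Variant Z is higher overall.

pooled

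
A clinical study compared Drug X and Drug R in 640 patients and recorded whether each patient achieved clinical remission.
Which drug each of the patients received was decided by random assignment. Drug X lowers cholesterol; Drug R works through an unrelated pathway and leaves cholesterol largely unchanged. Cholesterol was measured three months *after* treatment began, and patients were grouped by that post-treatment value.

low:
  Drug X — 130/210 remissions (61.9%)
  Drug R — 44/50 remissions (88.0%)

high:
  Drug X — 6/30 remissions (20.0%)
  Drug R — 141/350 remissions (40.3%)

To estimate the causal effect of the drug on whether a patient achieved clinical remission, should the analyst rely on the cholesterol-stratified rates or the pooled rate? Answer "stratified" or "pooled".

pooled

Cholesterol is downstream of the drug. One should not condition on a consequence of treatment, so the overall rates are the right comparison.
Pooled: Drug X 56.7% vs Drug R 46.2%; Drug X is higher overall.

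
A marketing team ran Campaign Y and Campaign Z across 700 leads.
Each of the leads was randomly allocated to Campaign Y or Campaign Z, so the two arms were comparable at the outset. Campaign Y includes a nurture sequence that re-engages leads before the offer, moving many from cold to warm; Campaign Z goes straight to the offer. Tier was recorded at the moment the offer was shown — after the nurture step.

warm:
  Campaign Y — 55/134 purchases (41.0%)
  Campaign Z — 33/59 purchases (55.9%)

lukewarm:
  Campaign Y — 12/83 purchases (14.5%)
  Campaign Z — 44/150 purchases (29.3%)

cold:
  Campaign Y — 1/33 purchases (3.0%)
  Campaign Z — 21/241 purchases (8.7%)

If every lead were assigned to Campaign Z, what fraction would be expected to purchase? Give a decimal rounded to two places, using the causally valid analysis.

0.22

Stratifying would compare campaigns among leads the campaigns themselves sorted into engagement tier groups — a form of selection on an intermediate. The unconditioned pooled rates give the total causal effect.
So P(outcome | do(Campaign Z)) is just the pooled rate for Campaign Z: 98/450 = 0.218.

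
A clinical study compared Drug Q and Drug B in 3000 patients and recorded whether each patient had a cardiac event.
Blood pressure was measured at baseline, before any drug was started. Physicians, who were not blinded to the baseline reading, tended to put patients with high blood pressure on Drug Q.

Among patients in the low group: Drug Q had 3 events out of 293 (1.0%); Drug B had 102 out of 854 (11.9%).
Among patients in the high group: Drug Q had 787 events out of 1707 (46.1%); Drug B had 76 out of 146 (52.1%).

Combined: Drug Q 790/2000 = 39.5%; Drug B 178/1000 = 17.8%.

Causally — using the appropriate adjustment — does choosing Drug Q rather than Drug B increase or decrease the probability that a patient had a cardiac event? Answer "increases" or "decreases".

decreases

Here blood pressure is a common cause — it drives both which drug a case falls under and the outcome. The crude comparison mixes populations; the stratum-specific rates are the causally relevant ones.
Within each level — low: 1.0% vs 11.9%; high: 46.1% vs 52.1% — Drug Q is lower every time.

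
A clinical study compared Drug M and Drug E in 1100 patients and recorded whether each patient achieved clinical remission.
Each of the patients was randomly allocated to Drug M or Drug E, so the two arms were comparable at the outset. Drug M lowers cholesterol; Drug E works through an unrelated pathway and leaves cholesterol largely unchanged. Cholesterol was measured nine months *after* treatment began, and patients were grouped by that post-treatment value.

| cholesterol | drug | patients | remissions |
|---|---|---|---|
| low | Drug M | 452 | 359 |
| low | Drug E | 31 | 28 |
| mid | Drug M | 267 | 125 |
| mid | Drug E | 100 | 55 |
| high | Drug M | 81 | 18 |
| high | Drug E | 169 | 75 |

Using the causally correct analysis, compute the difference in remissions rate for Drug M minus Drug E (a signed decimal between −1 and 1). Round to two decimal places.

Within every cholesterol level Drug E has the higher rate, yet pooled Drug M does — Simpson's reversal.
Stratifying would compare drugs among patients the drugs themselves sorted into cholesterol groups — a form of selection on an intermediate. The unconditioned pooled rates give the total causal effect.
The causal difference is the pooled difference: 0.627 − 0.527 = +0.101.

+0.10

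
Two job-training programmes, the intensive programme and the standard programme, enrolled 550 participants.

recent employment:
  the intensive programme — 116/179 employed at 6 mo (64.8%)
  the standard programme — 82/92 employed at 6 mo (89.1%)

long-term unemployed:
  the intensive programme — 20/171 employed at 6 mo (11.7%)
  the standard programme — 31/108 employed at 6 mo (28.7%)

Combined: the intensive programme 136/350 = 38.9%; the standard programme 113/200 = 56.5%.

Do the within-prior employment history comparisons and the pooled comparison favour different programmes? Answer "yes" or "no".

Within each prior employment history level (recent employment 64.8% vs 89.1%; long-term unemployed 11.7% vs 28.7%), the standard programme has the higher rate every time. Pooled: 38.9% vs 56.5% — the standard programme has the higher rate overall. They agree.

no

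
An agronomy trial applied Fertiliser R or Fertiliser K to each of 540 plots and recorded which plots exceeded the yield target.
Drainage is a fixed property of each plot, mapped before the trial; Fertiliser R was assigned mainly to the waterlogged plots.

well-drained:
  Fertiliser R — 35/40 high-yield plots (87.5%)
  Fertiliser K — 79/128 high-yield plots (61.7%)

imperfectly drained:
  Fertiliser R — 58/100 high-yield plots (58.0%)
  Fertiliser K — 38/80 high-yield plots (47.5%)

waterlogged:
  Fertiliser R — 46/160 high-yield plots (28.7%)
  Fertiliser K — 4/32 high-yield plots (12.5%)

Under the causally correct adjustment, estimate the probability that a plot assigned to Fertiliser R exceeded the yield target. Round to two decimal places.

0.57

The stratified and pooled comparisons disagree (Fertiliser R wins within each field drainage; Fertiliser K wins overall), so the answer turns on the causal role of field drainage.
Field drainage satisfies the back-door criterion: it is not a descendant of the fertiliser, and it blocks the spurious path from fertiliser to outcome. Adjusting for it (i.e., using the within-field drainage rates) gives the causal effect.
Standardising Fertiliser R to the population field drainage mix: 0.311·35/40 + 0.333·58/100 + 0.356·46/160 = 0.568.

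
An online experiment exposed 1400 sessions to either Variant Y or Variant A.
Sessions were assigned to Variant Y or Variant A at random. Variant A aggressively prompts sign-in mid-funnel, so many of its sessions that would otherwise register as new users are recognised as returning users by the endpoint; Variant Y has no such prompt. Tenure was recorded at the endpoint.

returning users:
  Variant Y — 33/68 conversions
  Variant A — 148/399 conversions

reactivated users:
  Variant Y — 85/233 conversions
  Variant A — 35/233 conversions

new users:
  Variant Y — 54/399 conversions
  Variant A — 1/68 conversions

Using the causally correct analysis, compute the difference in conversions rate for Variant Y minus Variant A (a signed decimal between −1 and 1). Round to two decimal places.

Because the variant influences user tenure, user tenure is a post-treatment mediator, not a confounder. Stratifying on it would bias the estimate; the causal effect is the crude pooled difference.
The causal difference is the pooled difference: 0.246 − 0.263 = -0.017.

-0.02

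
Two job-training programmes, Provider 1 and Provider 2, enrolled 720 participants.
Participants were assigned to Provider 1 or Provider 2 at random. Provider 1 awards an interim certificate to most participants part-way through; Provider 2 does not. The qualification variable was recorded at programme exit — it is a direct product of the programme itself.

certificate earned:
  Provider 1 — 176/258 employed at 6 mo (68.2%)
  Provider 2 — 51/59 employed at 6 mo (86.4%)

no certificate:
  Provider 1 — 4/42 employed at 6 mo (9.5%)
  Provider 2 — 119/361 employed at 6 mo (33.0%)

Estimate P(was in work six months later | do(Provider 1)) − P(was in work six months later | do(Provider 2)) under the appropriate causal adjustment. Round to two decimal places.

+0.20

The qualification attained during the programme-specific comparison favours Provider 2 throughout, but the pooled figures favour Provider 1. The question is whether to condition on qualification attained during the programme.
The distribution of qualification attained during the programme is itself part of what the programme does — it is an intermediate outcome. Holding it fixed would remove that part of the effect; the total effect is the pooled difference.
The causal difference is the pooled difference: 0.600 − 0.405 = +0.195.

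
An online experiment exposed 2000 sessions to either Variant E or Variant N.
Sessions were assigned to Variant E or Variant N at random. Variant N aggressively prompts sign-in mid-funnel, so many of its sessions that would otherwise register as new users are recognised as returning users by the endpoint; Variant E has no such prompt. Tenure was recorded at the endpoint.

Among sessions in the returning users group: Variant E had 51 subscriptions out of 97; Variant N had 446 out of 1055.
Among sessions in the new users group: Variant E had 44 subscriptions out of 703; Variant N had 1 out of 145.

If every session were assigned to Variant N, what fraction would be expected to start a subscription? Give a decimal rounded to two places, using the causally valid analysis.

0.37

User tenure is downstream of the variant. One should not condition on a consequence of treatment, so the overall rates are the right comparison.
So P(outcome | do(Variant N)) is just the pooled rate for Variant N: 447/1200 = 0.372.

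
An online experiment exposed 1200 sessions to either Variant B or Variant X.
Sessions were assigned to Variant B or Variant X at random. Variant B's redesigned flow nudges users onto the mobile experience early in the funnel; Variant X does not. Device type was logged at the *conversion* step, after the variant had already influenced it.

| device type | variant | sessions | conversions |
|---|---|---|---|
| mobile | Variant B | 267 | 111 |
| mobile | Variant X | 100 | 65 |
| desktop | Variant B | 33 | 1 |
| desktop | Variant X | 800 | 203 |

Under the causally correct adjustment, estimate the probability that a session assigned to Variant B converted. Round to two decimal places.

0.37

Variant X is higher inside every device type stratum but Variant B is higher in aggregate. Whether to stratify depends on how device type relates to the variant.
Because the variant influences device type, device type is a post-treatment mediator, not a confounder. Stratifying on it would bias the estimate; the causal effect is the crude pooled difference.
So P(outcome | do(Variant B)) is just the pooled rate for Variant B: 112/300 = 0.373.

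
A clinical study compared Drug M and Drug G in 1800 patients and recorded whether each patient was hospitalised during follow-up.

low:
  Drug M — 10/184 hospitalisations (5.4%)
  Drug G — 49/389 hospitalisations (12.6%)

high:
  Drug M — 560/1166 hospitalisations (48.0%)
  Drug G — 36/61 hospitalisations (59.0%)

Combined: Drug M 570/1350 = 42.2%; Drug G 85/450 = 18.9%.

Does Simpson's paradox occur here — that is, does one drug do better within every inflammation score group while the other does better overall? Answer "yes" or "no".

Within each inflammation score level (low 5.4% vs 12.6%; high 48.0% vs 59.0%), Drug M has the lower rate every time. Pooled: 42.2% vs 18.9% — Drug G has the lower rate overall. The two comparisons disagree.

yes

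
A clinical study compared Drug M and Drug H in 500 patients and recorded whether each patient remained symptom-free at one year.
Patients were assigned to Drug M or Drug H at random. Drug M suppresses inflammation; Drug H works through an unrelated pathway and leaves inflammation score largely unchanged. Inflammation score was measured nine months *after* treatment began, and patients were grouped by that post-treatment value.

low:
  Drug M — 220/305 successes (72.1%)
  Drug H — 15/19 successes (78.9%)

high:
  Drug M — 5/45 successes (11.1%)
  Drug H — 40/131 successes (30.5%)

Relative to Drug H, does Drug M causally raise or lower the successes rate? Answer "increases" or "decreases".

The inflammation score-specific comparison favours Drug H throughout, but the pooled figures favour Drug M. The question is whether to condition on inflammation score.
Inflammation score lies on the pathway drug → inflammation score → outcome, so adjusting for it blocks the indirect effect. For the total causal effect of drug, use the unadjusted pooled rates.
Pooled: Drug M 64.3% vs Drug H 36.7%; Drug M is higher overall.

increases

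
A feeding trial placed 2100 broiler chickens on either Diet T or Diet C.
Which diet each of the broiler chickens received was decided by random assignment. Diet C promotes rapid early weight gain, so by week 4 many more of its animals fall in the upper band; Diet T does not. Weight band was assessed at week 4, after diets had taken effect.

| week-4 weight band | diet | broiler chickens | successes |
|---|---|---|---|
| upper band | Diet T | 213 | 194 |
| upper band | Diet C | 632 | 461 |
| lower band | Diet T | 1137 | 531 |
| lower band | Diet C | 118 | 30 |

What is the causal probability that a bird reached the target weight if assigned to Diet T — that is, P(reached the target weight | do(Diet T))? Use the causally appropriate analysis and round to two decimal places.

Diet T is higher inside every week-4 weight band stratum but Diet C is higher in aggregate. Whether to stratify depends on how week-4 weight band relates to the diet.
Week-4 weight band is recorded after the diet and is itself shifted by it — it sits on the causal path from diet to outcome. Conditioning on a mediator would strip out part of the effect we want; the pooled comparison gives the total causal effect.
So P(outcome | do(Diet T)) is just the pooled rate for Diet T: 725/1350 = 0.537.

0.54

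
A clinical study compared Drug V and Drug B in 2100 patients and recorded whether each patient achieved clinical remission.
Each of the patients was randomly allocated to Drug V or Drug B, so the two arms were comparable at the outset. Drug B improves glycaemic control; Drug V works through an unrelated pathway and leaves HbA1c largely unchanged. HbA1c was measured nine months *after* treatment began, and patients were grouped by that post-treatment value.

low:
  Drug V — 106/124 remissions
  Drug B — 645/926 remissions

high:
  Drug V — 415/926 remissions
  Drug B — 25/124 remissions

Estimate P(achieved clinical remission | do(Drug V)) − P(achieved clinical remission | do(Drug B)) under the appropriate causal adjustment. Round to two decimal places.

The stratified and pooled comparisons disagree (Drug V wins within each HbA1c; Drug B wins overall), so the answer turns on the causal role of HbA1c.
HbA1c lies on the pathway drug → HbA1c → outcome, so adjusting for it blocks the indirect effect. For the total causal effect of drug, use the unadjusted pooled rates.
The causal difference is the pooled difference: 0.496 − 0.638 = -0.142.

-0.14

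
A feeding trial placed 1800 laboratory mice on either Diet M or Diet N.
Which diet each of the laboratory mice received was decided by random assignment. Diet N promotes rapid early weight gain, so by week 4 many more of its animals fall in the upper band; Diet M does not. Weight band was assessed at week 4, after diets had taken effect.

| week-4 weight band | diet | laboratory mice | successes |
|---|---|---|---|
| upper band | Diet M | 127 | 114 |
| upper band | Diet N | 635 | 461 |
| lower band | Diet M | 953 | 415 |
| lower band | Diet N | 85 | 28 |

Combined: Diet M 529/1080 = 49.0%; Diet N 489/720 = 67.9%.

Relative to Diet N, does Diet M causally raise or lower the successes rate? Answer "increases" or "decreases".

Because the diet influences week-4 weight band, week-4 weight band is a post-treatment mediator, not a confounder. Stratifying on it would bias the estimate; the causal effect is the crude pooled difference.
Pooled: Diet M 49.0% vs Diet N 67.9%; Diet N is higher overall.

decreases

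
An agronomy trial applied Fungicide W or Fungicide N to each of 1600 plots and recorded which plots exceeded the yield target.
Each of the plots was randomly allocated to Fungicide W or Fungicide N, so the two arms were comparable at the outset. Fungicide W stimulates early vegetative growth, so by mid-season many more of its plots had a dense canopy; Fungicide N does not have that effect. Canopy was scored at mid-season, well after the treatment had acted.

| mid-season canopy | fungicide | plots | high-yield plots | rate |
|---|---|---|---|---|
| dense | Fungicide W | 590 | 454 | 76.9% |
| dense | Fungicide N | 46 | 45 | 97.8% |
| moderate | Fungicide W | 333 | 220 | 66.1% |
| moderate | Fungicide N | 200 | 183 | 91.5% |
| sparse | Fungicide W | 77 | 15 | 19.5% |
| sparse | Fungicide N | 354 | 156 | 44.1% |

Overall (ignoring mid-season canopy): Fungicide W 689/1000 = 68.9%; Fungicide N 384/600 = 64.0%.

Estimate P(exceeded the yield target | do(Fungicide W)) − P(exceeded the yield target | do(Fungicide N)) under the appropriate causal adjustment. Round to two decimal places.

+0.05

Mid-season canopy here is a post-treatment variable shaped by the fungicide; conditioning on it would introduce bias rather than remove it. The overall comparison is the causal one.
The causal difference is the pooled difference: 0.689 − 0.640 = +0.049.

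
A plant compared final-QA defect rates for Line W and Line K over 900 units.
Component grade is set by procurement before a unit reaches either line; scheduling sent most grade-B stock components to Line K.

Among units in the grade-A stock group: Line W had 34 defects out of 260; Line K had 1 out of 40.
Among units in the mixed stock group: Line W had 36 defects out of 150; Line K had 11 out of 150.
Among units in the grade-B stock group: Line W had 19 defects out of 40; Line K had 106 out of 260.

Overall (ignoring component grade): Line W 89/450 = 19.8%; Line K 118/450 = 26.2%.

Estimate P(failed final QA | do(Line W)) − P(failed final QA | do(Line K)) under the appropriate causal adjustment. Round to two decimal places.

+0.11

Within every component grade level Line K has the lower rate, yet pooled Line W does — Simpson's reversal.
Component grade satisfies the back-door criterion: it is not a descendant of the line, and it blocks the spurious path from line to outcome. Adjusting for it (i.e., using the within-component grade rates) gives the causal effect.
Adjusting over the population distribution of component grade: 0.333·(0.131−0.025) + 0.333·(0.240−0.073) + 0.333·(0.475−0.408) = +0.113.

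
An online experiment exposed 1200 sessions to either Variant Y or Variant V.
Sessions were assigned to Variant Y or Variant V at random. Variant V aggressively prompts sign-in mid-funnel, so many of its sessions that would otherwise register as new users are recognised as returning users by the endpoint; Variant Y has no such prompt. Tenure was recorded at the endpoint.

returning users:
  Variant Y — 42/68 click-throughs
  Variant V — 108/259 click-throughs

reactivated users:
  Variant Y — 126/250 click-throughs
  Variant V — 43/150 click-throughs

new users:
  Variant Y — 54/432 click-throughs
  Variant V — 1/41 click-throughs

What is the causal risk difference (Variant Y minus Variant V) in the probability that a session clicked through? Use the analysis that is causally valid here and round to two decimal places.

-0.04

User tenure lies on the pathway variant → user tenure → outcome, so adjusting for it blocks the indirect effect. For the total causal effect of variant, use the unadjusted pooled rates.
The causal difference is the pooled difference: 0.296 − 0.338 = -0.042.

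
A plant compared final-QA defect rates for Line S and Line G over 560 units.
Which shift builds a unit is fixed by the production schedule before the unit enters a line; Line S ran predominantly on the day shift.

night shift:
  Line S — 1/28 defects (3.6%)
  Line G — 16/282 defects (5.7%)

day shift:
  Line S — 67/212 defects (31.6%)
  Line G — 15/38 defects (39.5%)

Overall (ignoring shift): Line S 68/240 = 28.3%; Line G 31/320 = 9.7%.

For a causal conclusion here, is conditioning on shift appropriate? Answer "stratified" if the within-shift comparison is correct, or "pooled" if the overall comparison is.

stratified

Shift differs across lines for reasons unrelated to any effect of the line itself, and it separately predicts the outcome — a classic confounder. We must compare within shift levels.
Within each level — night shift: 3.6% vs 5.7%; day shift: 31.6% vs 39.5% — Line S is lower every time.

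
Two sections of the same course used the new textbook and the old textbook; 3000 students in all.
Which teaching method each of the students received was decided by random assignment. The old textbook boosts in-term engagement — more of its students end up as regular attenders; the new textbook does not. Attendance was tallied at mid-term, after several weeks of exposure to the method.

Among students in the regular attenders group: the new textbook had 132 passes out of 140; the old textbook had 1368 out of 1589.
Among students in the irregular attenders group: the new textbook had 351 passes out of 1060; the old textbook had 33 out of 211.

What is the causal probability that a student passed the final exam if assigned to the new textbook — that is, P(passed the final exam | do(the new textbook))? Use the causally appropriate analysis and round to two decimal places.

the new textbook is higher inside every mid-term attendance stratum but the old textbook is higher in aggregate. Whether to stratify depends on how mid-term attendance relates to the teaching method.
Mid-term attendance is recorded after the teaching method and is itself shifted by it — it sits on the causal path from teaching method to outcome. Conditioning on a mediator would strip out part of the effect we want; the pooled comparison gives the total causal effect.
So P(outcome | do(the new textbook)) is just the pooled rate for the new textbook: 483/1200 = 0.403.

0.40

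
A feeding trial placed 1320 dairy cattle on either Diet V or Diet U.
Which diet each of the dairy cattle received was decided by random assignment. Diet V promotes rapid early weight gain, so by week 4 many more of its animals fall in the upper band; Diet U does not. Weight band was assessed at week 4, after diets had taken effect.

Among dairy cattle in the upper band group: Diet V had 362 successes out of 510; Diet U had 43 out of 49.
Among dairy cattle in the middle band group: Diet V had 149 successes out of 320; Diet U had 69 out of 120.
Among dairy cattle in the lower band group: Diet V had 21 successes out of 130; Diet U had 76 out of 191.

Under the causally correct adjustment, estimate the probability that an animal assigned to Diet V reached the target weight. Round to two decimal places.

0.55

Because the diet influences week-4 weight band, week-4 weight band is a post-treatment mediator, not a confounder. Stratifying on it would bias the estimate; the causal effect is the crude pooled difference.
So P(outcome | do(Diet V)) is just the pooled rate for Diet V: 532/960 = 0.554.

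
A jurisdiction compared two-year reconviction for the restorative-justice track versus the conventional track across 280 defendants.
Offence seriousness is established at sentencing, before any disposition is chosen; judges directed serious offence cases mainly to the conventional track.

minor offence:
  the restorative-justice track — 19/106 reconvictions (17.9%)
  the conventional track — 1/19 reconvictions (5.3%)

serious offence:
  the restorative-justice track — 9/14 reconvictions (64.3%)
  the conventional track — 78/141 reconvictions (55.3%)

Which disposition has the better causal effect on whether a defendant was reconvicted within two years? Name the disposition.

the conventional track

Within every offence seriousness level the conventional track has the lower rate, yet pooled the restorative-justice track does — Simpson's reversal.
Offence seriousness differs across dispositions for reasons unrelated to any effect of the disposition itself, and it separately predicts the outcome — a classic confounder. We must compare within offence seriousness levels.
Within each level — minor offence: 17.9% vs 5.3%; serious offence: 64.3% vs 55.3% — the conventional track is lower every time.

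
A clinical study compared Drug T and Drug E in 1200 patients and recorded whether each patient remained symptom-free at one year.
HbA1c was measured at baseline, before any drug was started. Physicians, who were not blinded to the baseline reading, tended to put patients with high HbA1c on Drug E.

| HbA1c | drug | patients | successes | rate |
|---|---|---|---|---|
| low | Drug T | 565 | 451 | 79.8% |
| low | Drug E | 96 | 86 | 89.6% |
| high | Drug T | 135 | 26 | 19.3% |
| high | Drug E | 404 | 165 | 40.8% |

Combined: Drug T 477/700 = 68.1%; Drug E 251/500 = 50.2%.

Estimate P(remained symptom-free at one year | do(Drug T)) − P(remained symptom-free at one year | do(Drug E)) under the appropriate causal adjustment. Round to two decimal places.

-0.15

The stratified and pooled comparisons disagree (Drug E wins within each HbA1c; Drug T wins overall), so the answer turns on the causal role of HbA1c.
Here HbA1c is a common cause — it drives both which drug a case falls under and the outcome. The crude comparison mixes populations; the stratum-specific rates are the causally relevant ones.
Adjusting over the population distribution of HbA1c: 0.551·(0.798−0.896) + 0.449·(0.193−0.408) = -0.151.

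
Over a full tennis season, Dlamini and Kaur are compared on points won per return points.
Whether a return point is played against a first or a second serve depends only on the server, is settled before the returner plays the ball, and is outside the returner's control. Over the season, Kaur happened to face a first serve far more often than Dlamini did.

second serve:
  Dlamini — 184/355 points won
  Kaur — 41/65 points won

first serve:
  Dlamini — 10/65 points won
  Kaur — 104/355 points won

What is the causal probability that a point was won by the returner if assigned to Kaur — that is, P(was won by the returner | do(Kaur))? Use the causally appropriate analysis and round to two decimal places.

0.46

Since serve type is a pre-existing factor (not a product of the player) and it affects the outcome on its own, it is a confounder. The stratified rates, not the pooled rate, identify the causal effect.
Standardising Kaur to the population serve type mix: 0.500·41/65 + 0.500·104/355 = 0.462.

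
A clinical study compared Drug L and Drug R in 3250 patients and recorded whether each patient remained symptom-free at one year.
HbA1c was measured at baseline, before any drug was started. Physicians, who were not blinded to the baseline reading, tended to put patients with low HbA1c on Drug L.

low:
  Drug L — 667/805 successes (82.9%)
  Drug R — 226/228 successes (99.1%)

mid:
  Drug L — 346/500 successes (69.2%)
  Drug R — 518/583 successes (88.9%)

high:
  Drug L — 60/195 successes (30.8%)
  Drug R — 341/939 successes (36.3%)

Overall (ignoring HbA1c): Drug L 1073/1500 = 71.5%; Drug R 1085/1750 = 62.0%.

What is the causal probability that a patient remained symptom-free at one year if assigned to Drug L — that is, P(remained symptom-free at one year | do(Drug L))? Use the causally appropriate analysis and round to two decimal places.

HbA1c is set before the drug has any effect — it is not caused by the drug — and it independently drives the outcome. That makes it a confounder, so the causal comparison is within HbA1c levels.
Standardising Drug L to the population HbA1c mix: 0.318·667/805 + 0.333·346/500 + 0.349·60/195 = 0.601.

0.60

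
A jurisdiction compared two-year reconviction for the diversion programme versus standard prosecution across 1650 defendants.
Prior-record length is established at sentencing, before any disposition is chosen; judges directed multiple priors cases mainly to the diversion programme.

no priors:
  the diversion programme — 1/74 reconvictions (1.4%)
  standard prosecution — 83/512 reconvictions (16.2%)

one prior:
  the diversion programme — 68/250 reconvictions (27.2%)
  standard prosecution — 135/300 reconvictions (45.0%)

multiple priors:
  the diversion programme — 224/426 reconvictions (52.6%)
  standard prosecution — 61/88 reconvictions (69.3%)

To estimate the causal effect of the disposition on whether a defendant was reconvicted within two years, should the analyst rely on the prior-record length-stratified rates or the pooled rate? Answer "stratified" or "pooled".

stratified

The imbalance in prior-record length arose from how defendants were allocated, not from anything the disposition did; and prior-record length independently affects the outcome. The pooled gap is confounded — condition on prior-record length.
Within each level — no priors: 1.4% vs 16.2%; one prior: 27.2% vs 45.0%; multiple priors: 52.6% vs 69.3% — the diversion programme is lower every time.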